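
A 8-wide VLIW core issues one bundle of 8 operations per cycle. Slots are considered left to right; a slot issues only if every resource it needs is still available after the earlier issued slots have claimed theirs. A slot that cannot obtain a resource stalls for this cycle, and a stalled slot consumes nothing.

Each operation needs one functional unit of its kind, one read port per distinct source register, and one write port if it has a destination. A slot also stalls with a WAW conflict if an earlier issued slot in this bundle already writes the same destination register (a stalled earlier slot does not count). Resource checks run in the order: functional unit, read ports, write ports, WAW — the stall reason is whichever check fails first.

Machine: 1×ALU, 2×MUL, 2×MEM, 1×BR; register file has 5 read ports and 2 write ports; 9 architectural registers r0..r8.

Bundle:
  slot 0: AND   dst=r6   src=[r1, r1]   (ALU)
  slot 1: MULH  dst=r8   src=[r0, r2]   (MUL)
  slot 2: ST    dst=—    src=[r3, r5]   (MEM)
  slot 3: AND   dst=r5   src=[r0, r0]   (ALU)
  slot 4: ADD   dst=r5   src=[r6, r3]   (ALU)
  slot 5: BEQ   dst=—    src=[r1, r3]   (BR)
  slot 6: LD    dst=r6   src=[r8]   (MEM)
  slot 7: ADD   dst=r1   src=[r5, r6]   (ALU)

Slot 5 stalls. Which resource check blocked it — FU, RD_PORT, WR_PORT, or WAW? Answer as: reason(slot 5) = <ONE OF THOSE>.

reason(slot 5) = RD_PORT

slot 0 (ALU): ISSUE — free A0,Mu2,Ld2,B1 rp4 wp1
slot 1 (MUL): ISSUE — free A0,Mu1,Ld2,B1 rp2 wp0
slot 2 (MEM): ISSUE — free A0,Mu1,Ld1,B1 rp0 wp0
slot 3 (ALU): stall FU — free A0,Mu1,Ld1,B1 rp0 wp0
slot 4 (ALU): stall FU — free A0,Mu1,Ld1,B1 rp0 wp0
slot 5 (BR): stall RD_PORT — free A0,Mu1,Ld1,B1 rp0 wp0
slot 6 (MEM): stall RD_PORT — free A0,Mu1,Ld1,B1 rp0 wp0
slot 7 (ALU): stall FU — free A0,Mu1,Ld1,B1 rp0 wp0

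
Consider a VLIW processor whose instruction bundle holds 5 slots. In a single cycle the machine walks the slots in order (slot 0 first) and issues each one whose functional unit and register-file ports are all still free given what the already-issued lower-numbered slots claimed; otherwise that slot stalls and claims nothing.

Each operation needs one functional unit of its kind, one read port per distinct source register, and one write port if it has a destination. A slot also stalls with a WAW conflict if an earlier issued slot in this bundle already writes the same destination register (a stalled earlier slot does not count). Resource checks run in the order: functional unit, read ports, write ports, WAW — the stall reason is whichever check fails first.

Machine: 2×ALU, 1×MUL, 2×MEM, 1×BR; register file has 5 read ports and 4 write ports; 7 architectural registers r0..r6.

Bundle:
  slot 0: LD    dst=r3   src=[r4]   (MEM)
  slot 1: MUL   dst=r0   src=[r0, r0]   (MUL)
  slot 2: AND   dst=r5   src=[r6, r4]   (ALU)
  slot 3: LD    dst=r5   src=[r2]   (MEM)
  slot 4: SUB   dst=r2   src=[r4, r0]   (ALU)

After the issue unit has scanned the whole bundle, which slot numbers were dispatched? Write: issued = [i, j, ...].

issued = [0, 1, 2]

[0] MEM needs rd=1 wr=1: ok; after: ALU=2 MUL=1 MEM=1 BR=1, R=4, W=3
[1] MUL needs rd=1 wr=1: ok; after: ALU=2 MUL=0 MEM=1 BR=1, R=3, W=2
[2] ALU needs rd=2 wr=1: ok; after: ALU=1 MUL=0 MEM=1 BR=1, R=1, W=1
[3] MEM needs rd=1 wr=1: WAW; after: ALU=1 MUL=0 MEM=1 BR=1, R=1, W=1
[4] ALU needs rd=2 wr=1: RD_PORT; after: ALU=1 MUL=0 MEM=1 BR=1, R=1, W=1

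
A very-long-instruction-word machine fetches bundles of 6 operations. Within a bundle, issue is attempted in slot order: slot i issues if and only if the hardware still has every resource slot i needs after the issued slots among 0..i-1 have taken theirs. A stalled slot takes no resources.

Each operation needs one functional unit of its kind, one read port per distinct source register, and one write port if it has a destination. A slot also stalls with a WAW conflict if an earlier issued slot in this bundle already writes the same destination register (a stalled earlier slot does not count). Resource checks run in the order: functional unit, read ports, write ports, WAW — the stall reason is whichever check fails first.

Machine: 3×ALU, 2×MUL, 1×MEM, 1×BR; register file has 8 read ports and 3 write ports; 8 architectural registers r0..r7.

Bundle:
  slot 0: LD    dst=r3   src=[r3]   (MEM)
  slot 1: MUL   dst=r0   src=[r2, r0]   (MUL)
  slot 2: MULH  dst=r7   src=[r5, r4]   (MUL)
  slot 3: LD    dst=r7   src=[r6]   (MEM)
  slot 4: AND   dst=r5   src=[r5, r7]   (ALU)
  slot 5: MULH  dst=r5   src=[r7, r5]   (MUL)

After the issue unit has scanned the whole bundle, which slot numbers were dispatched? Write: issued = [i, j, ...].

issued = [0, 1, 2]

(0) want 1×MEM +1rd +1wr — yes → AL3|MU2|ME0|BR1|rd7|wr2
(1) want 1×MUL +2rd +1wr — yes → AL3|MU1|ME0|BR1|rd5|wr1
(2) want 1×MUL +2rd +1wr — yes → AL3|MU0|ME0|BR1|rd3|wr0
(3) want 1×MEM +1rd +1wr — FU → AL3|MU0|ME0|BR1|rd3|wr0
(4) want 1×ALU +2rd +1wr — WR_PORT → AL3|MU0|ME0|BR1|rd3|wr0
(5) want 1×MUL +2rd +1wr — FU → AL3|MU0|ME0|BR1|rd3|wr0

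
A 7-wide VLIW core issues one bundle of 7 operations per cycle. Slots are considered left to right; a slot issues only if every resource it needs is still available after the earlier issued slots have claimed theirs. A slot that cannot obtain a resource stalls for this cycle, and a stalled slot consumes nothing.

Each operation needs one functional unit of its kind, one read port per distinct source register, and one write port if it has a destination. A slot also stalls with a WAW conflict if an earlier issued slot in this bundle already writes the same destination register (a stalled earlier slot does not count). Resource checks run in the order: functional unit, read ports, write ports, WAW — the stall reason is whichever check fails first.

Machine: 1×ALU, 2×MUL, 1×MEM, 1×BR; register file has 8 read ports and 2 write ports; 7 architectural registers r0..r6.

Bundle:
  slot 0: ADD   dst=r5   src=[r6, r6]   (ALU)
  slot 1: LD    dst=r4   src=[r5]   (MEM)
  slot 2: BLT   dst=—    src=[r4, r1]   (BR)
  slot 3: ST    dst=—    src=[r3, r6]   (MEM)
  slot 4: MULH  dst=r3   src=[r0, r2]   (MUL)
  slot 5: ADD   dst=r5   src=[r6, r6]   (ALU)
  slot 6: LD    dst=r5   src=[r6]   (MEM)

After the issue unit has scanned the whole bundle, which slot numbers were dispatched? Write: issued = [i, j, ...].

issued = [0, 1, 2]

[0] ALU needs rd=1 wr=1: ok; after: ALU=0 MUL=2 MEM=1 BR=1, R=7, W=1
[1] MEM needs rd=1 wr=1: ok; after: ALU=0 MUL=2 MEM=0 BR=1, R=6, W=0
[2] BR needs rd=2 wr=0: ok; after: ALU=0 MUL=2 MEM=0 BR=0, R=4, W=0
[3] MEM needs rd=2 wr=0: FU; after: ALU=0 MUL=2 MEM=0 BR=0, R=4, W=0
[4] MUL needs rd=2 wr=1: WR_PORT; after: ALU=0 MUL=2 MEM=0 BR=0, R=4, W=0
[5] ALU needs rd=1 wr=1: FU; after: ALU=0 MUL=2 MEM=0 BR=0, R=4, W=0
[6] MEM needs rd=1 wr=1: FU; after: ALU=0 MUL=2 MEM=0 BR=0, R=4, W=0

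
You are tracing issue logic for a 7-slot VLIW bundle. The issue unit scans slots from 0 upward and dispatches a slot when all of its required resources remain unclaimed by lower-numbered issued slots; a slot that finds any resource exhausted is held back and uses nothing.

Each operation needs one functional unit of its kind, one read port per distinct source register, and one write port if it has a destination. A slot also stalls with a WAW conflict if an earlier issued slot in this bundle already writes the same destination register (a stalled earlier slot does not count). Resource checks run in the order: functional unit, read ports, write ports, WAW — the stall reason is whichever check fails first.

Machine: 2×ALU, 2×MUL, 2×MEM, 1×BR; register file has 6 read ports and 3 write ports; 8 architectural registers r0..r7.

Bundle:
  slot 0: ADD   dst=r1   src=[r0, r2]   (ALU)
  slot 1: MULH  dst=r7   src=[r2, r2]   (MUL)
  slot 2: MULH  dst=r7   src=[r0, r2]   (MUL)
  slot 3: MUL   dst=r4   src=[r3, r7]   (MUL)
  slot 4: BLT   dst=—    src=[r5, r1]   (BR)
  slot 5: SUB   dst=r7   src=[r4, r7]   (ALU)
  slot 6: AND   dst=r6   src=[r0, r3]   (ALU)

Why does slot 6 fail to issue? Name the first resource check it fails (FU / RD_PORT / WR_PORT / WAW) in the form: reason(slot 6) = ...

reason(slot 6) = RD_PORT

#0 ALU src=r0,r2 dispatched  <A:1 Mu:2 Ld:2 B:1 rd:4 wr:2>
#1 MUL src=r2,r2 dispatched  <A:1 Mu:1 Ld:2 B:1 rd:3 wr:1>
#2 MUL src=r0,r2 held:WAW  <A:1 Mu:1 Ld:2 B:1 rd:3 wr:1>
#3 MUL src=r3,r7 dispatched  <A:1 Mu:0 Ld:2 B:1 rd:1 wr:0>
#4 BR src=r5,r1 held:RD_PORT  <A:1 Mu:0 Ld:2 B:1 rd:1 wr:0>
#5 ALU src=r4,r7 held:RD_PORT  <A:1 Mu:0 Ld:2 B:1 rd:1 wr:0>
#6 ALU src=r0,r3 held:RD_PORT  <A:1 Mu:0 Ld:2 B:1 rd:1 wr:0>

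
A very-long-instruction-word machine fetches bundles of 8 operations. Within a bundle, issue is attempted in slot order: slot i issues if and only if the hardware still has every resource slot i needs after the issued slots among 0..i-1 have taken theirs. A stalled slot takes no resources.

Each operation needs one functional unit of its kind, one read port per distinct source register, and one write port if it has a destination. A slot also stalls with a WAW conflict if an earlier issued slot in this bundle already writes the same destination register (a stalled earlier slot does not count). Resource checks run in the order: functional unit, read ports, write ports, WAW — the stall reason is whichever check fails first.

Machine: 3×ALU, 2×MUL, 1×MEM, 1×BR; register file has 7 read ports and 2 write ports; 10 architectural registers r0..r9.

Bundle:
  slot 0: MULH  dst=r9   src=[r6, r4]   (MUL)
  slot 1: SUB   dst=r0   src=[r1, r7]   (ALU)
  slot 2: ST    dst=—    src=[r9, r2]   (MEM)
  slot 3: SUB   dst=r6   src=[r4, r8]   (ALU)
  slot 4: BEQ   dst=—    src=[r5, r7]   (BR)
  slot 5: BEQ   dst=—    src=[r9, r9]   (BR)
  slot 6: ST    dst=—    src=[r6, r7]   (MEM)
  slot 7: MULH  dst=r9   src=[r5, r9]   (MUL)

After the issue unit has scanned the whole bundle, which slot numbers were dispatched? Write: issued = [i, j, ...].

#0 MUL src=r6,r4 dispatched  <A:3 Mu:1 Ld:1 B:1 rd:5 wr:1>
#1 ALU src=r1,r7 dispatched  <A:2 Mu:1 Ld:1 B:1 rd:3 wr:0>
#2 MEM src=r9,r2 dispatched  <A:2 Mu:1 Ld:0 B:1 rd:1 wr:0>
#3 ALU src=r4,r8 held:RD_PORT  <A:2 Mu:1 Ld:0 B:1 rd:1 wr:0>
#4 BR src=r5,r7 held:RD_PORT  <A:2 Mu:1 Ld:0 B:1 rd:1 wr:0>
#5 BR src=r9,r9 dispatched  <A:2 Mu:1 Ld:0 B:0 rd:0 wr:0>
#6 MEM src=r6,r7 held:FU  <A:2 Mu:1 Ld:0 B:0 rd:0 wr:0>
#7 MUL src=r5,r9 held:RD_PORT  <A:2 Mu:1 Ld:0 B:0 rd:0 wr:0>

issued = [0, 1, 2, 5]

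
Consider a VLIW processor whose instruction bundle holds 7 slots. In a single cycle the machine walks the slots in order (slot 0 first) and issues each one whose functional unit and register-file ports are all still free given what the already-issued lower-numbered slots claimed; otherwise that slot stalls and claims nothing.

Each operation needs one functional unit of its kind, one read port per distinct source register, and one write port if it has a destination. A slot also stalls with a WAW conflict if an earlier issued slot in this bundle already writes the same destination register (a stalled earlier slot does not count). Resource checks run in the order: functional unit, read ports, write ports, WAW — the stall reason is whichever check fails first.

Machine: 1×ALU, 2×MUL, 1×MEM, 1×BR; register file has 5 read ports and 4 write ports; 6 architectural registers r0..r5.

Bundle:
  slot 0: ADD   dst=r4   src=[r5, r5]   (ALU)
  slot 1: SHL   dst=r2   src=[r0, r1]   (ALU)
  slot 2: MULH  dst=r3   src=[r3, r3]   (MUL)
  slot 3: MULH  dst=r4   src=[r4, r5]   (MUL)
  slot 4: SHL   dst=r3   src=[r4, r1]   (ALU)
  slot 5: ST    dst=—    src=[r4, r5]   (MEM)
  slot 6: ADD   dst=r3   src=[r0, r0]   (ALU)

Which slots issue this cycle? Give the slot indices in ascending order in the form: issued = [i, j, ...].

[0] ALU needs rd=1 wr=1: ok; after: ALU=0 MUL=2 MEM=1 BR=1, R=4, W=3
[1] ALU needs rd=2 wr=1: FU; after: ALU=0 MUL=2 MEM=1 BR=1, R=4, W=3
[2] MUL needs rd=1 wr=1: ok; after: ALU=0 MUL=1 MEM=1 BR=1, R=3, W=2
[3] MUL needs rd=2 wr=1: WAW; after: ALU=0 MUL=1 MEM=1 BR=1, R=3, W=2
[4] ALU needs rd=2 wr=1: FU; after: ALU=0 MUL=1 MEM=1 BR=1, R=3, W=2
[5] MEM needs rd=2 wr=0: ok; after: ALU=0 MUL=1 MEM=0 BR=1, R=1, W=2
[6] ALU needs rd=1 wr=1: FU; after: ALU=0 MUL=1 MEM=0 BR=1, R=1, W=2

issued = [0, 2, 5]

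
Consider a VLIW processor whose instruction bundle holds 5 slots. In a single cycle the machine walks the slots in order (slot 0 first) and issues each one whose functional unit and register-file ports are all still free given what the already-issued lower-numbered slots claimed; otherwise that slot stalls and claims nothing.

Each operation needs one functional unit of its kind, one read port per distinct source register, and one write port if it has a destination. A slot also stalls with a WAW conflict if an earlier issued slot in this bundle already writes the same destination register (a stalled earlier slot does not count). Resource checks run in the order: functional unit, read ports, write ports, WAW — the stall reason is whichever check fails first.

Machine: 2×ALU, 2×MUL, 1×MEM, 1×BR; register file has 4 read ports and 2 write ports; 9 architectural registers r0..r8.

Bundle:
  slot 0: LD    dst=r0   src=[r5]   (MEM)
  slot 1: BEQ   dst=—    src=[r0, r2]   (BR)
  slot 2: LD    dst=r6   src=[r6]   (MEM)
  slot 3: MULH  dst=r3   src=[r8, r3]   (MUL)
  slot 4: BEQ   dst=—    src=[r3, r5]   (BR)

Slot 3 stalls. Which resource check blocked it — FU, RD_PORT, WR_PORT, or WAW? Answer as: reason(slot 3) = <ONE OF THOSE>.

#0 MEM src=r5 dispatched  <A:2 Mu:2 Ld:0 B:1 rd:3 wr:1>
#1 BR src=r0,r2 dispatched  <A:2 Mu:2 Ld:0 B:0 rd:1 wr:1>
#2 MEM src=r6 held:FU  <A:2 Mu:2 Ld:0 B:0 rd:1 wr:1>
#3 MUL src=r8,r3 held:RD_PORT  <A:2 Mu:2 Ld:0 B:0 rd:1 wr:1>
#4 BR src=r3,r5 held:FU  <A:2 Mu:2 Ld:0 B:0 rd:1 wr:1>

reason(slot 3) = RD_PORT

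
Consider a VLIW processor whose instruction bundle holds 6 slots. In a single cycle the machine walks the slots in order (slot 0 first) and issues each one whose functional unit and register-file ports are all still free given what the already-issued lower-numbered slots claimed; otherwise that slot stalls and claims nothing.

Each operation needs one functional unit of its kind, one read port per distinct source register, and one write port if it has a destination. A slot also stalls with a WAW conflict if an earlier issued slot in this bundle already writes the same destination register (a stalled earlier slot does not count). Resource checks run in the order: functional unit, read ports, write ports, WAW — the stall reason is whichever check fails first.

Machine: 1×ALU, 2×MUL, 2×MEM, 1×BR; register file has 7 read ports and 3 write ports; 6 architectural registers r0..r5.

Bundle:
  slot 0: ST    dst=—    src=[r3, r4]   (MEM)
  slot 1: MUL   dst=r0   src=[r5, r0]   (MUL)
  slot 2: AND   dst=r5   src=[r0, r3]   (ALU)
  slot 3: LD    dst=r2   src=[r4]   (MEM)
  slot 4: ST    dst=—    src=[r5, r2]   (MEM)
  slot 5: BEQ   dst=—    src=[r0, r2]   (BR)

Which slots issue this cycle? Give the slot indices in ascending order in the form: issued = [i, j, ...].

issued = [0, 1, 2, 3]

#0 MEM src=r3,r4 dispatched  <A:1 Mu:2 Ld:1 B:1 rd:5 wr:3>
#1 MUL src=r5,r0 dispatched  <A:1 Mu:1 Ld:1 B:1 rd:3 wr:2>
#2 ALU src=r0,r3 dispatched  <A:0 Mu:1 Ld:1 B:1 rd:1 wr:1>
#3 MEM src=r4 dispatched  <A:0 Mu:1 Ld:0 B:1 rd:0 wr:0>
#4 MEM src=r5,r2 held:FU  <A:0 Mu:1 Ld:0 B:1 rd:0 wr:0>
#5 BR src=r0,r2 held:RD_PORT  <A:0 Mu:1 Ld:0 B:1 rd:0 wr:0>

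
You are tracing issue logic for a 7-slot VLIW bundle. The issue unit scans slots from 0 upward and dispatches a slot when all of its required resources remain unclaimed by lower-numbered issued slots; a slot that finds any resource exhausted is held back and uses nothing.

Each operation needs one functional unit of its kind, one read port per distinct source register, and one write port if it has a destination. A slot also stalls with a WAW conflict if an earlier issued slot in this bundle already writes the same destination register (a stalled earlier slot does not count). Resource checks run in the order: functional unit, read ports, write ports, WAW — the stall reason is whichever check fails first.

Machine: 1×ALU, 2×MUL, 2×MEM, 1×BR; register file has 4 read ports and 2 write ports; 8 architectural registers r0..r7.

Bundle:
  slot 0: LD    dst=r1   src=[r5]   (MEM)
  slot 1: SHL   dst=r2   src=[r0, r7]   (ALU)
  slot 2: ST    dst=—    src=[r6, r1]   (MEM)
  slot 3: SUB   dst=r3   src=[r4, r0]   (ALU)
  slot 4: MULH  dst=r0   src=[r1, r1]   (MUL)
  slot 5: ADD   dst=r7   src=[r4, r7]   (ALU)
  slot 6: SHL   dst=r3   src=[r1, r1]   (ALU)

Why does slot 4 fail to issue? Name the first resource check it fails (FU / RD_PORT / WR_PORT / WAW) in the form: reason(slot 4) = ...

#0 MEM src=r5 dispatched  <A:1 Mu:2 Ld:1 B:1 rd:3 wr:1>
#1 ALU src=r0,r7 dispatched  <A:0 Mu:2 Ld:1 B:1 rd:1 wr:0>
#2 MEM src=r6,r1 held:RD_PORT  <A:0 Mu:2 Ld:1 B:1 rd:1 wr:0>
#3 ALU src=r4,r0 held:FU  <A:0 Mu:2 Ld:1 B:1 rd:1 wr:0>
#4 MUL src=r1,r1 held:WR_PORT  <A:0 Mu:2 Ld:1 B:1 rd:1 wr:0>
#5 ALU src=r4,r7 held:FU  <A:0 Mu:2 Ld:1 B:1 rd:1 wr:0>
#6 ALU src=r1,r1 held:FU  <A:0 Mu:2 Ld:1 B:1 rd:1 wr:0>

reason(slot 4) = WR_PORT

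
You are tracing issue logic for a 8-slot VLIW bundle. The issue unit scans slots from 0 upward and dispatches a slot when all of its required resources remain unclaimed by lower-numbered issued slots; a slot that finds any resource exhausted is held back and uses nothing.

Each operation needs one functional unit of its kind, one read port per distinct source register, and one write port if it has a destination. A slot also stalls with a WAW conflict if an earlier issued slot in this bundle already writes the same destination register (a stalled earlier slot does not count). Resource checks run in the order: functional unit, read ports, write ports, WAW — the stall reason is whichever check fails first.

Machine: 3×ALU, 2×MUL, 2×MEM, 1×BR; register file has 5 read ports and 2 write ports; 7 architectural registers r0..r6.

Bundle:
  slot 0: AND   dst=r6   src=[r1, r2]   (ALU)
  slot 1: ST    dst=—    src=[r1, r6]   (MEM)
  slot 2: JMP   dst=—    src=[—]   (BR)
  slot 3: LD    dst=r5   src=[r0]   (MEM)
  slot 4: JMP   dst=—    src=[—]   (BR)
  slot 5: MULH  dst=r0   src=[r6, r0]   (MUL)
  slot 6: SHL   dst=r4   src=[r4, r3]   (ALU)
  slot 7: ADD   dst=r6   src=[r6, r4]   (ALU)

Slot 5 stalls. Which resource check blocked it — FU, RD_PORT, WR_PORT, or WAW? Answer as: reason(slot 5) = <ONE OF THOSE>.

slot 0 (ALU): ISSUE — free A2,Mu2,Ld2,B1 rp3 wp1
slot 1 (MEM): ISSUE — free A2,Mu2,Ld1,B1 rp1 wp1
slot 2 (BR): ISSUE — free A2,Mu2,Ld1,B0 rp1 wp1
slot 3 (MEM): ISSUE — free A2,Mu2,Ld0,B0 rp0 wp0
slot 4 (BR): stall FU — free A2,Mu2,Ld0,B0 rp0 wp0
slot 5 (MUL): stall RD_PORT — free A2,Mu2,Ld0,B0 rp0 wp0
slot 6 (ALU): stall RD_PORT — free A2,Mu2,Ld0,B0 rp0 wp0
slot 7 (ALU): stall RD_PORT — free A2,Mu2,Ld0,B0 rp0 wp0

reason(slot 5) = RD_PORT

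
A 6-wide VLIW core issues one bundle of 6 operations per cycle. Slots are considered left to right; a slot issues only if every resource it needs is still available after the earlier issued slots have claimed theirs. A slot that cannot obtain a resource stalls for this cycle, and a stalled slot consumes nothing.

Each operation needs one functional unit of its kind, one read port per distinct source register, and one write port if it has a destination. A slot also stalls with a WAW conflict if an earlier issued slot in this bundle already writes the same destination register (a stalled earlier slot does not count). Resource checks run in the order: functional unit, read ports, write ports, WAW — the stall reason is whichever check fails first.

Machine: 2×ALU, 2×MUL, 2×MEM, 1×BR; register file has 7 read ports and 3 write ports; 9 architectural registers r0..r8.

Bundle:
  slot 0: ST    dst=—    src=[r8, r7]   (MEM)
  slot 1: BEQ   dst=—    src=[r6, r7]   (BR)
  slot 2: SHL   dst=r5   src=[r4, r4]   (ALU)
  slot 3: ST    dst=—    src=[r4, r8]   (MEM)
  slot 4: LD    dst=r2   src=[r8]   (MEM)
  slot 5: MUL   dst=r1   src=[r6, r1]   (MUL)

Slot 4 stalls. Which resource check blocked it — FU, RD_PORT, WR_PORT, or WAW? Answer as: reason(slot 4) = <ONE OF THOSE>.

reason(slot 4) = FU

slot 0 (MEM): ISSUE — free A2,Mu2,Ld1,B1 rp5 wp3
slot 1 (BR): ISSUE — free A2,Mu2,Ld1,B0 rp3 wp3
slot 2 (ALU): ISSUE — free A1,Mu2,Ld1,B0 rp2 wp2
slot 3 (MEM): ISSUE — free A1,Mu2,Ld0,B0 rp0 wp2
slot 4 (MEM): stall FU — free A1,Mu2,Ld0,B0 rp0 wp2
slot 5 (MUL): stall RD_PORT — free A1,Mu2,Ld0,B0 rp0 wp2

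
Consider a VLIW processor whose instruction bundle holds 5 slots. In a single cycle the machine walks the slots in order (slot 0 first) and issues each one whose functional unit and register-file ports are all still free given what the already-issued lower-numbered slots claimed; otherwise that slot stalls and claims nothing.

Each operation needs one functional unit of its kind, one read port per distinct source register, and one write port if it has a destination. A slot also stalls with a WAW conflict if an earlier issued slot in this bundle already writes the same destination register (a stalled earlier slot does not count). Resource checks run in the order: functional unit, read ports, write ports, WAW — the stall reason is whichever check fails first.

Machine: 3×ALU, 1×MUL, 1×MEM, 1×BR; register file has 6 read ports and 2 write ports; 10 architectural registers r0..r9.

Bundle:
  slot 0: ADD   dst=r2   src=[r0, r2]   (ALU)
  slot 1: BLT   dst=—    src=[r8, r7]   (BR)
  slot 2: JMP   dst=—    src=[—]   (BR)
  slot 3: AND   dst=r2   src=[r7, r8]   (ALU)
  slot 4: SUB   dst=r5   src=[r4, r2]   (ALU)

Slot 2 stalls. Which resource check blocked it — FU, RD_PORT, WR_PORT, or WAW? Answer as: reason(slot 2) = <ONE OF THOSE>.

reason(slot 2) = FU

#0 ALU src=r0,r2 dispatched  <A:2 Mu:1 Ld:1 B:1 rd:4 wr:1>
#1 BR src=r8,r7 dispatched  <A:2 Mu:1 Ld:1 B:0 rd:2 wr:1>
#2 BR src=- held:FU  <A:2 Mu:1 Ld:1 B:0 rd:2 wr:1>
#3 ALU src=r7,r8 held:WAW  <A:2 Mu:1 Ld:1 B:0 rd:2 wr:1>
#4 ALU src=r4,r2 dispatched  <A:1 Mu:1 Ld:1 B:0 rd:0 wr:0>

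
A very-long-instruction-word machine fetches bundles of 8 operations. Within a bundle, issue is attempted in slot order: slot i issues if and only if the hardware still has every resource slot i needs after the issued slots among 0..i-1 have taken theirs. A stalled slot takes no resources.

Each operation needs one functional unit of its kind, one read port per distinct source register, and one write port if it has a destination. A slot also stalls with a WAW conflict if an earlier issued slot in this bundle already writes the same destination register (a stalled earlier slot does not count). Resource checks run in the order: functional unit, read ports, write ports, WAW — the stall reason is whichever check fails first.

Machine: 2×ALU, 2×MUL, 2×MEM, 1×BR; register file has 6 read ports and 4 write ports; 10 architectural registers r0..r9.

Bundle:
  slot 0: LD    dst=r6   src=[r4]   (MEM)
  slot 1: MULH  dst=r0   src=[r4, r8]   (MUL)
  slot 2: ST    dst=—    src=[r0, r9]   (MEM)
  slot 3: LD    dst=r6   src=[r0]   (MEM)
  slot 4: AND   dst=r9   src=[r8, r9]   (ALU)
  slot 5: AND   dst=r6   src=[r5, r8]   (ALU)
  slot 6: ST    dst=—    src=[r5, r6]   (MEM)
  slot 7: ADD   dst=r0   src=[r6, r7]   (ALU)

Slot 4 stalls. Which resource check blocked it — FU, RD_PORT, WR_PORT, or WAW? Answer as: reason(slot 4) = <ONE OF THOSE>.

reason(slot 4) = RD_PORT

(0) want 1×MEM +1rd +1wr — yes → AL2|MU2|ME1|BR1|rd5|wr3
(1) want 1×MUL +2rd +1wr — yes → AL2|MU1|ME1|BR1|rd3|wr2
(2) want 1×MEM +2rd +0wr — yes → AL2|MU1|ME0|BR1|rd1|wr2
(3) want 1×MEM +1rd +1wr — FU → AL2|MU1|ME0|BR1|rd1|wr2
(4) want 1×ALU +2rd +1wr — RD_PORT → AL2|MU1|ME0|BR1|rd1|wr2
(5) want 1×ALU +2rd +1wr — RD_PORT → AL2|MU1|ME0|BR1|rd1|wr2
(6) want 1×MEM +2rd +0wr — FU → AL2|MU1|ME0|BR1|rd1|wr2
(7) want 1×ALU +2rd +1wr — RD_PORT → AL2|MU1|ME0|BR1|rd1|wr2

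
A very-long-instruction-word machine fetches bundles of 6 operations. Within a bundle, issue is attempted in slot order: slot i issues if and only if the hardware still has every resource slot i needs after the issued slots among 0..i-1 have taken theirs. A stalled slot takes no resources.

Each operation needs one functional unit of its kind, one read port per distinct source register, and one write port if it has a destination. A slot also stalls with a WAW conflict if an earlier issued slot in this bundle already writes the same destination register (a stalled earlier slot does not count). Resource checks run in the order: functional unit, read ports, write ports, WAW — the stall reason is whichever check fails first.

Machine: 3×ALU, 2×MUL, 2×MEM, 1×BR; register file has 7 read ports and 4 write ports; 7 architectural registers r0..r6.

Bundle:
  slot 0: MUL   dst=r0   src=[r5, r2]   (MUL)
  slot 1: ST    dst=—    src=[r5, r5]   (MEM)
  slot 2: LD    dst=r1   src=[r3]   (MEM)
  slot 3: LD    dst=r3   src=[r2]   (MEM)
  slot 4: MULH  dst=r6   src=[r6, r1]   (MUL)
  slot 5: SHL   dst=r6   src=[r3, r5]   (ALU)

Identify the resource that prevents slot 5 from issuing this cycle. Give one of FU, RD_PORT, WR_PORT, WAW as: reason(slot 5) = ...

[0] MUL needs rd=2 wr=1: ok; after: ALU=3 MUL=1 MEM=2 BR=1, R=5, W=3
[1] MEM needs rd=1 wr=0: ok; after: ALU=3 MUL=1 MEM=1 BR=1, R=4, W=3
[2] MEM needs rd=1 wr=1: ok; after: ALU=3 MUL=1 MEM=0 BR=1, R=3, W=2
[3] MEM needs rd=1 wr=1: FU; after: ALU=3 MUL=1 MEM=0 BR=1, R=3, W=2
[4] MUL needs rd=2 wr=1: ok; after: ALU=3 MUL=0 MEM=0 BR=1, R=1, W=1
[5] ALU needs rd=2 wr=1: RD_PORT; after: ALU=3 MUL=0 MEM=0 BR=1, R=1, W=1

reason(slot 5) = RD_PORT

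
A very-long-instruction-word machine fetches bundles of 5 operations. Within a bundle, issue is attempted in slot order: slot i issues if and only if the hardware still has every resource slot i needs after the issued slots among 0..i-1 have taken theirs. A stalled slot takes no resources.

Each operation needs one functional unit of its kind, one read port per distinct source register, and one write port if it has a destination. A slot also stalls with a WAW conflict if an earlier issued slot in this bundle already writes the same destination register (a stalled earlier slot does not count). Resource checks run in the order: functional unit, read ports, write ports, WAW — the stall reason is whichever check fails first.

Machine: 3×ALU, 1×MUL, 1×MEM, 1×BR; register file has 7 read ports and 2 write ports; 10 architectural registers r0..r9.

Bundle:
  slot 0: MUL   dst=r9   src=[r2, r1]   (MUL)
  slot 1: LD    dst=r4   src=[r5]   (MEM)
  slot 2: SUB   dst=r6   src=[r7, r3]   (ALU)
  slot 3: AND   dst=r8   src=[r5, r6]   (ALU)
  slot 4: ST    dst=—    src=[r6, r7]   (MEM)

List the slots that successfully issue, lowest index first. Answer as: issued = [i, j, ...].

  0. MUL→r9 ⇒ go  {3A/0Mu/1Ld/1B | 5r 1w}
  1. MEM→r4 ⇒ go  {3A/0Mu/0Ld/1B | 4r 0w}
  2. ALU→r6 ⇒ no(WR_PORT)  {3A/0Mu/0Ld/1B | 4r 0w}
  3. ALU→r8 ⇒ no(WR_PORT)  {3A/0Mu/0Ld/1B | 4r 0w}
  4. MEM ⇒ no(FU)  {3A/0Mu/0Ld/1B | 4r 0w}

issued = [0, 1]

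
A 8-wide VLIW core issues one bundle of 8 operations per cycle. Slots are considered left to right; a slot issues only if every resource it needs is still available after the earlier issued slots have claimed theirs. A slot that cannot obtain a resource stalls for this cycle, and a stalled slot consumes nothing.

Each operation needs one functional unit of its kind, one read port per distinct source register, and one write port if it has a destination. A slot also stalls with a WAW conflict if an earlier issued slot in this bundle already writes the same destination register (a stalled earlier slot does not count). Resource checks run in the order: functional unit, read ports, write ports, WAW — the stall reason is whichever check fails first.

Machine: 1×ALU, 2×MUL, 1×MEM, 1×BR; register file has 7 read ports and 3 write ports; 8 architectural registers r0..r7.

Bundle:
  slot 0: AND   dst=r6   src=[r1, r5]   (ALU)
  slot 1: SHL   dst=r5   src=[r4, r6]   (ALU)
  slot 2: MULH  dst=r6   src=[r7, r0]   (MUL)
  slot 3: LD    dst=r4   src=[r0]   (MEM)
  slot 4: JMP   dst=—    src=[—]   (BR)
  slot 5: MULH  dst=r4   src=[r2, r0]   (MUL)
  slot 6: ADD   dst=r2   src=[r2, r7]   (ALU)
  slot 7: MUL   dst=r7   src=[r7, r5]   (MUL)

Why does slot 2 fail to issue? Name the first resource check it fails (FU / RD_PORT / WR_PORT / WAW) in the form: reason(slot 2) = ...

reason(slot 2) = WAW

(0) want 1×ALU +2rd +1wr — yes → AL0|MU2|ME1|BR1|rd5|wr2
(1) want 1×ALU +2rd +1wr — FU → AL0|MU2|ME1|BR1|rd5|wr2
(2) want 1×MUL +2rd +1wr — WAW → AL0|MU2|ME1|BR1|rd5|wr2
(3) want 1×MEM +1rd +1wr — yes → AL0|MU2|ME0|BR1|rd4|wr1
(4) want 1×BR +0rd +0wr — yes → AL0|MU2|ME0|BR0|rd4|wr1
(5) want 1×MUL +2rd +1wr — WAW → AL0|MU2|ME0|BR0|rd4|wr1
(6) want 1×ALU +2rd +1wr — FU → AL0|MU2|ME0|BR0|rd4|wr1
(7) want 1×MUL +2rd +1wr — yes → AL0|MU1|ME0|BR0|rd2|wr0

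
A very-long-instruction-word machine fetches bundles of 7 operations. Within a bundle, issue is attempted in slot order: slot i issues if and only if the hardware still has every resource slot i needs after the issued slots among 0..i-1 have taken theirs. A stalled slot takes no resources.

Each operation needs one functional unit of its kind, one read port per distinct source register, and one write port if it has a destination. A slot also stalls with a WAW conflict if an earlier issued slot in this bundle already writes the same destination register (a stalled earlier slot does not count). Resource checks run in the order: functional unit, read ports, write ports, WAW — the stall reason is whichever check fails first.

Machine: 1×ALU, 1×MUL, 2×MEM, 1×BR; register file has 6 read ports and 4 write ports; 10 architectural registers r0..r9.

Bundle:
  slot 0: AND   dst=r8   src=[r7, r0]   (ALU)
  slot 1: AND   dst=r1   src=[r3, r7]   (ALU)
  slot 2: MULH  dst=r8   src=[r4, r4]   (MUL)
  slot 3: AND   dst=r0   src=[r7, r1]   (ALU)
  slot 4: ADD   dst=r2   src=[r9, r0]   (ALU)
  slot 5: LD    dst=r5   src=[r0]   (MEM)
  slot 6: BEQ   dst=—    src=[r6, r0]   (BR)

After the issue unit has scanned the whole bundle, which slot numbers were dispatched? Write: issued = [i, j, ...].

issued = [0, 5, 6]

#0 ALU src=r7,r0 dispatched  <A:0 Mu:1 Ld:2 B:1 rd:4 wr:3>
#1 ALU src=r3,r7 held:FU  <A:0 Mu:1 Ld:2 B:1 rd:4 wr:3>
#2 MUL src=r4,r4 held:WAW  <A:0 Mu:1 Ld:2 B:1 rd:4 wr:3>
#3 ALU src=r7,r1 held:FU  <A:0 Mu:1 Ld:2 B:1 rd:4 wr:3>
#4 ALU src=r9,r0 held:FU  <A:0 Mu:1 Ld:2 B:1 rd:4 wr:3>
#5 MEM src=r0 dispatched  <A:0 Mu:1 Ld:1 B:1 rd:3 wr:2>
#6 BR src=r6,r0 dispatched  <A:0 Mu:1 Ld:1 B:0 rd:1 wr:2>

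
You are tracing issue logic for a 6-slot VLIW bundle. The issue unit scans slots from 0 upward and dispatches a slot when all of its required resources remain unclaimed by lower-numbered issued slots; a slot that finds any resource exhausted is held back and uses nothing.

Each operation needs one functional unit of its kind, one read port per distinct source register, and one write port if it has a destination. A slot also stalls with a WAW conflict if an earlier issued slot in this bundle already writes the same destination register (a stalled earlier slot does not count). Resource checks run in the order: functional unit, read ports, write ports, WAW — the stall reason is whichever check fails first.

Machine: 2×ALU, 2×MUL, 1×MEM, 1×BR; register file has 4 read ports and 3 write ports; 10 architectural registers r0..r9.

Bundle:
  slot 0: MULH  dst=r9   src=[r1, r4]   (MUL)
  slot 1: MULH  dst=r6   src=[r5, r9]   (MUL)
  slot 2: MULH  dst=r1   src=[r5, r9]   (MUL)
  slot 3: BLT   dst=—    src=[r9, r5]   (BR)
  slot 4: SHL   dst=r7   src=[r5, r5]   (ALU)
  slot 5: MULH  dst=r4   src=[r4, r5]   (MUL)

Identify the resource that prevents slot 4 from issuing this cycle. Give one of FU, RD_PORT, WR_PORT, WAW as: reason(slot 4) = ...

reason(slot 4) = RD_PORT

[0] MUL needs rd=2 wr=1: ok; after: ALU=2 MUL=1 MEM=1 BR=1, R=2, W=2
[1] MUL needs rd=2 wr=1: ok; after: ALU=2 MUL=0 MEM=1 BR=1, R=0, W=1
[2] MUL needs rd=2 wr=1: FU; after: ALU=2 MUL=0 MEM=1 BR=1, R=0, W=1
[3] BR needs rd=2 wr=0: RD_PORT; after: ALU=2 MUL=0 MEM=1 BR=1, R=0, W=1
[4] ALU needs rd=1 wr=1: RD_PORT; after: ALU=2 MUL=0 MEM=1 BR=1, R=0, W=1
[5] MUL needs rd=2 wr=1: FU; after: ALU=2 MUL=0 MEM=1 BR=1, R=0, W=1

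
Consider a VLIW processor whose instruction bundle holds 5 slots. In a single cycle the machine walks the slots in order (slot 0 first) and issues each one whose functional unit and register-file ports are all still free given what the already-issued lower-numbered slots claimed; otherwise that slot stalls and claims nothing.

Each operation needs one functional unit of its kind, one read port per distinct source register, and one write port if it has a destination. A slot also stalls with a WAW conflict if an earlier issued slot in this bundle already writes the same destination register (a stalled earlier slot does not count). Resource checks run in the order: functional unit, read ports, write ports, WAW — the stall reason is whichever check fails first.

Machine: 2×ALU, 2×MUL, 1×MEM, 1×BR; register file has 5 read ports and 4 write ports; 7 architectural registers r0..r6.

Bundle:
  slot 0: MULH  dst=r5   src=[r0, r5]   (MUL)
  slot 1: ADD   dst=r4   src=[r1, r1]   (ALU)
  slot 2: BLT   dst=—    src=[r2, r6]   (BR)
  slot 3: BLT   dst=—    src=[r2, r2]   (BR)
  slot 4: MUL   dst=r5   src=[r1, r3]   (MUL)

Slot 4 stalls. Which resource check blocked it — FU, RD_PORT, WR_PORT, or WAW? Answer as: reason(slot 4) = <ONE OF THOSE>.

reason(slot 4) = RD_PORT

(0) want 1×MUL +2rd +1wr — yes → AL2|MU1|ME1|BR1|rd3|wr3
(1) want 1×ALU +1rd +1wr — yes → AL1|MU1|ME1|BR1|rd2|wr2
(2) want 1×BR +2rd +0wr — yes → AL1|MU1|ME1|BR0|rd0|wr2
(3) want 1×BR +1rd +0wr — FU → AL1|MU1|ME1|BR0|rd0|wr2
(4) want 1×MUL +2rd +1wr — RD_PORT → AL1|MU1|ME1|BR0|rd0|wr2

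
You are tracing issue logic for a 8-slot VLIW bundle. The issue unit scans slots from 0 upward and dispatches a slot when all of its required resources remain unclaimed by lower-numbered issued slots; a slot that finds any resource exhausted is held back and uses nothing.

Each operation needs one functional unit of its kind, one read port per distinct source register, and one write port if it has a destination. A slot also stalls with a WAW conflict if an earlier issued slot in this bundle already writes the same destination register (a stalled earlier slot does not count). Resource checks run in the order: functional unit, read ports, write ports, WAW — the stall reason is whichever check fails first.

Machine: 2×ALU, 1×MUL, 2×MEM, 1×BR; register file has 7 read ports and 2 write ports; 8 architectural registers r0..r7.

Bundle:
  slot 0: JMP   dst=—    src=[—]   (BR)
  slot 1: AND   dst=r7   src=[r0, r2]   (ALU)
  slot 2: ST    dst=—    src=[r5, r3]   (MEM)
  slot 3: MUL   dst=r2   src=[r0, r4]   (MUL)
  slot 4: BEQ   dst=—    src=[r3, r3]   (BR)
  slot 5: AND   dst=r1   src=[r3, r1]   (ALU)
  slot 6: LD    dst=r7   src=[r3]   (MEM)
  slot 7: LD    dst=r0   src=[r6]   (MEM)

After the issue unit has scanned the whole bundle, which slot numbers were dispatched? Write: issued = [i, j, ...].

  0. BR ⇒ go  {2A/1Mu/2Ld/0B | 7r 2w}
  1. ALU→r7 ⇒ go  {1A/1Mu/2Ld/0B | 5r 1w}
  2. MEM ⇒ go  {1A/1Mu/1Ld/0B | 3r 1w}
  3. MUL→r2 ⇒ go  {1A/0Mu/1Ld/0B | 1r 0w}
  4. BR ⇒ no(FU)  {1A/0Mu/1Ld/0B | 1r 0w}
  5. ALU→r1 ⇒ no(RD_PORT)  {1A/0Mu/1Ld/0B | 1r 0w}
  6. MEM→r7 ⇒ no(WR_PORT)  {1A/0Mu/1Ld/0B | 1r 0w}
  7. MEM→r0 ⇒ no(WR_PORT)  {1A/0Mu/1Ld/0B | 1r 0w}

issued = [0, 1, 2, 3]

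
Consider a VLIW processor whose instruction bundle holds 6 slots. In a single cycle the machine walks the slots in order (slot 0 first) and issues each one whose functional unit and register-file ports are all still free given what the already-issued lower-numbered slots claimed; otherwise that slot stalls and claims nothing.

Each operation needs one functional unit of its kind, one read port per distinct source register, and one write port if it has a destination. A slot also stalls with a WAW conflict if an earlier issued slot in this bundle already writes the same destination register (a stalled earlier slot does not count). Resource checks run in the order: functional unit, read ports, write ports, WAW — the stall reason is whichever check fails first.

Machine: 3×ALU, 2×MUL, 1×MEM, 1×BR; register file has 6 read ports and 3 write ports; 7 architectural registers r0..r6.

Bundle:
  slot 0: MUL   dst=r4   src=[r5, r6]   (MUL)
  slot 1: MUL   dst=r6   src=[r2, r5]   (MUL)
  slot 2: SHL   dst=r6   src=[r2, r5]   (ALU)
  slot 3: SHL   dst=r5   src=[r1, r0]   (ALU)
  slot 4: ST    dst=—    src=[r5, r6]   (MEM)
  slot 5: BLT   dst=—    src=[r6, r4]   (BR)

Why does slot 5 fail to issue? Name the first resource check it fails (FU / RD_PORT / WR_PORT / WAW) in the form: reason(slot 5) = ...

reason(slot 5) = RD_PORT

  0. MUL→r4 ⇒ go  {3A/1Mu/1Ld/1B | 4r 2w}
  1. MUL→r6 ⇒ go  {3A/0Mu/1Ld/1B | 2r 1w}
  2. ALU→r6 ⇒ no(WAW)  {3A/0Mu/1Ld/1B | 2r 1w}
  3. ALU→r5 ⇒ go  {2A/0Mu/1Ld/1B | 0r 0w}
  4. MEM ⇒ no(RD_PORT)  {2A/0Mu/1Ld/1B | 0r 0w}
  5. BR ⇒ no(RD_PORT)  {2A/0Mu/1Ld/1B | 0r 0w}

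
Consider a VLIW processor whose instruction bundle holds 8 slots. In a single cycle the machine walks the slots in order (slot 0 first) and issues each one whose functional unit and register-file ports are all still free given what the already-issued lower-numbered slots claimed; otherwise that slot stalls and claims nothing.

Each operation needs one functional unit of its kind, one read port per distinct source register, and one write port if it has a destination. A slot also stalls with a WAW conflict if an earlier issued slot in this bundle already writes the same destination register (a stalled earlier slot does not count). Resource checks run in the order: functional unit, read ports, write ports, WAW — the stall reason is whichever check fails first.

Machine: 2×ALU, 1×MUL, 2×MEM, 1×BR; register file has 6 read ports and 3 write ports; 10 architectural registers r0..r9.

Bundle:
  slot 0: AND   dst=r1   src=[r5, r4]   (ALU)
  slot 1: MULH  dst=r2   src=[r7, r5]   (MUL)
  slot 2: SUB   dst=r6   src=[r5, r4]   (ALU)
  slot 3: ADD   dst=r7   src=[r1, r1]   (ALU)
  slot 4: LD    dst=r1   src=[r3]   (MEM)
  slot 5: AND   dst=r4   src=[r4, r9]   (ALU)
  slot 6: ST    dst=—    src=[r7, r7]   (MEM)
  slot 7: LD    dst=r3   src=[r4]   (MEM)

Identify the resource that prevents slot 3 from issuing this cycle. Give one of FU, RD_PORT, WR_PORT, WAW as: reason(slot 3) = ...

reason(slot 3) = FU

(0) want 1×ALU +2rd +1wr — yes → AL1|MU1|ME2|BR1|rd4|wr2
(1) want 1×MUL +2rd +1wr — yes → AL1|MU0|ME2|BR1|rd2|wr1
(2) want 1×ALU +2rd +1wr — yes → AL0|MU0|ME2|BR1|rd0|wr0
(3) want 1×ALU +1rd +1wr — FU → AL0|MU0|ME2|BR1|rd0|wr0
(4) want 1×MEM +1rd +1wr — RD_PORT → AL0|MU0|ME2|BR1|rd0|wr0
(5) want 1×ALU +2rd +1wr — FU → AL0|MU0|ME2|BR1|rd0|wr0
(6) want 1×MEM +1rd +0wr — RD_PORT → AL0|MU0|ME2|BR1|rd0|wr0
(7) want 1×MEM +1rd +1wr — RD_PORT → AL0|MU0|ME2|BR1|rd0|wr0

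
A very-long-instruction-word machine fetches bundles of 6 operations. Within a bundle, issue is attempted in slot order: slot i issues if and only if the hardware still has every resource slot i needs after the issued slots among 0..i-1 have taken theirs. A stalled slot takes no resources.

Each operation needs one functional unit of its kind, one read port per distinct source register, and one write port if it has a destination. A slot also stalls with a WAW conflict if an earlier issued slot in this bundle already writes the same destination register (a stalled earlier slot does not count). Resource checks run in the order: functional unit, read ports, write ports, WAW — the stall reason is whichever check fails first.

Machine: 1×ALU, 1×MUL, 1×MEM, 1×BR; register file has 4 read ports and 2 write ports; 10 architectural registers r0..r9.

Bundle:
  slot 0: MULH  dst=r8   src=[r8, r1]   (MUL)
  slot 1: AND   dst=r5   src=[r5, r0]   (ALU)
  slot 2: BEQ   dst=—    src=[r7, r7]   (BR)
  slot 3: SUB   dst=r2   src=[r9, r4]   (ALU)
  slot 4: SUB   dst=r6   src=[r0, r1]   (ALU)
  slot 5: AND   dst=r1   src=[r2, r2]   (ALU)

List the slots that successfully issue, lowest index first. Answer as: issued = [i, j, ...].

issued = [0, 1]

slot 0 (MUL): ISSUE — free A1,Mu0,Ld1,B1 rp2 wp1
slot 1 (ALU): ISSUE — free A0,Mu0,Ld1,B1 rp0 wp0
slot 2 (BR): stall RD_PORT — free A0,Mu0,Ld1,B1 rp0 wp0
slot 3 (ALU): stall FU — free A0,Mu0,Ld1,B1 rp0 wp0
slot 4 (ALU): stall FU — free A0,Mu0,Ld1,B1 rp0 wp0
slot 5 (ALU): stall FU — free A0,Mu0,Ld1,B1 rp0 wp0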